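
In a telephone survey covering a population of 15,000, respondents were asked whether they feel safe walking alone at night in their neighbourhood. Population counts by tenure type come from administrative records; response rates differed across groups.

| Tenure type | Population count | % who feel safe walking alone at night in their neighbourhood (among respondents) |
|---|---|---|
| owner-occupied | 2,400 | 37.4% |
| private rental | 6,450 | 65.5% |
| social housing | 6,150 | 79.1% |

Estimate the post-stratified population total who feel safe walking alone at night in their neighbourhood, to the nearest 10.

Apply each group's respondent rate to its population count:
  owner-occupied: 2,400 × 37.4% = 897.6
  private rental: 6,450 × 65.5% = 4224.75
  social housing: 6,150 × 79.1% = 4864.65
Estimated total = 9987 → 9,990.

9,990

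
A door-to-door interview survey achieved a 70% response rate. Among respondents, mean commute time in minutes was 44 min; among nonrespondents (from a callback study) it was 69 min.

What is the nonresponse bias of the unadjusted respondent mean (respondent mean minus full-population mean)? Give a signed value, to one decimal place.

-7.5

Nonresponse fraction = 1 − 0.7 = 0.3.
Bias = (nonresponse fraction) × (respondent mean − nonrespondent mean)
     = 0.3 × (44 − 69) = 0.3 × -25 = -7.5.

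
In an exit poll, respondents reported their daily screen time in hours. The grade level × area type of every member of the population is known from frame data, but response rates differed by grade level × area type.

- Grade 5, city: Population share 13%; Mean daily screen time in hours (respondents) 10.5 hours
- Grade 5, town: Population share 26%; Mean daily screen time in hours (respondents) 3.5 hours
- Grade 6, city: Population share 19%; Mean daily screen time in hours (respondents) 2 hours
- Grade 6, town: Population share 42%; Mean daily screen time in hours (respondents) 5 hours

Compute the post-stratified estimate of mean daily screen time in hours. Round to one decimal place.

Reweight to the known grade level × area type distribution:
  Grade 5, city: 0.13 × 10.5 = 1.365
  Grade 5, town: 0.26 × 3.5 = 0.91
  Grade 6, city: 0.19 × 2 = 0.38
  Grade 6, town: 0.42 × 5 = 2.1
Post-stratified estimate = 4.755 → 4.8.

4.8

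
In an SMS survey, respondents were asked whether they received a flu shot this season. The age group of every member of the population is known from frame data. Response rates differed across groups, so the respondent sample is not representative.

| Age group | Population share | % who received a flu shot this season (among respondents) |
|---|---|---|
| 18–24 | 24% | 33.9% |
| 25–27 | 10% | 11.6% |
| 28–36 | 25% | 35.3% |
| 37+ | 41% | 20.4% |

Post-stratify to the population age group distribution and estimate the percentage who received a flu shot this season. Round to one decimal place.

26.5%

Weight each group's respondent value by its population share:
  18–24: 0.24 × 33.9 = 8.136
  25–27: 0.1 × 11.6 = 1.16
  28–36: 0.25 × 35.3 = 8.825
  37+: 0.41 × 20.4 = 8.364
Post-stratified estimate = 26.485 → 26.5%.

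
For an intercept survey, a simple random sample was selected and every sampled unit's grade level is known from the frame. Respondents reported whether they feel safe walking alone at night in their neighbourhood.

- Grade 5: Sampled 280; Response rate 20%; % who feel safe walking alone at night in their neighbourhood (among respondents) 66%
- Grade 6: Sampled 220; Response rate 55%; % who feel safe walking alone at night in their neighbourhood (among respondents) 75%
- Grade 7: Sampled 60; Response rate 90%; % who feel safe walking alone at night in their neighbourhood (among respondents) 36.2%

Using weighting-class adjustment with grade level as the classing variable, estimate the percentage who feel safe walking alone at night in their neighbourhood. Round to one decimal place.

66.3%

Each respondent's weight = sampled/responded in their class; summing within a class gives n_sampled, so:
  Grade 5: 280 × 66 = 18,480
  Grade 6: 220 × 75 = 16,500
  Grade 7: 60 × 36.2 = 2172
Adjusted estimate = 37,152 / 560 = 66.3429 → 66.3%.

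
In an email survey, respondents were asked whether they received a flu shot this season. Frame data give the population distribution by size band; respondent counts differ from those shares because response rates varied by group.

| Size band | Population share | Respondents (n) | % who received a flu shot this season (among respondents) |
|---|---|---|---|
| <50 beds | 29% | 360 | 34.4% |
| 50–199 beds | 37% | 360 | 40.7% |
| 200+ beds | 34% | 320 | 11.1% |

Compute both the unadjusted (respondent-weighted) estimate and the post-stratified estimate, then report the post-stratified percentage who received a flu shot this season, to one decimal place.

Unadjusted (pooled respondent) estimate weights by respondent counts:
  (360/1040)×34.4 + (360/1040)×40.7 + (320/1040)×11.1 = 29.4115%
Reweighting by population size band shares:
  0.29×34.4 + 0.37×40.7 + 0.34×11.1 = 28.809%

28.8%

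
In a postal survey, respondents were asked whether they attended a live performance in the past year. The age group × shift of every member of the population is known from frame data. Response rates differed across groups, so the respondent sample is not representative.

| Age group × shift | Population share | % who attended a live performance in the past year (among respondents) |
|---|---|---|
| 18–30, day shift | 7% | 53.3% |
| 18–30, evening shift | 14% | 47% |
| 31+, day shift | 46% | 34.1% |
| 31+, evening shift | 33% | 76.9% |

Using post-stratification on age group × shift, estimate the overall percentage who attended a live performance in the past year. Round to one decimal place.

51.4%

Post-stratification weights by population share, not respondent share:
  18–30, day shift: 0.07 × 53.3 = 3.731
  18–30, evening shift: 0.14 × 47 = 6.58
  31+, day shift: 0.46 × 34.1 = 15.686
  31+, evening shift: 0.33 × 76.9 = 25.377
Post-stratified estimate = 51.374 → 51.4%.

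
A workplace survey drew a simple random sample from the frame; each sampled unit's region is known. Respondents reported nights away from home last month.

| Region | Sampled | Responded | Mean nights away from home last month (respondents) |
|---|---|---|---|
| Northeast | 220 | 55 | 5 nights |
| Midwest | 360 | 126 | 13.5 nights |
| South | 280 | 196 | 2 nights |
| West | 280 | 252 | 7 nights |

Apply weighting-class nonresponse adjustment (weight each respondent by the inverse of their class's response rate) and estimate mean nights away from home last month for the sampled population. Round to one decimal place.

Response rates by class: Northeast 55/220 = 25%, Midwest 126/360 = 35%, South 196/280 = 70%, West 252/280 = 90%.
With weight = n_sampled/n_responded per class, the weighted class total is n_sampled:
  Northeast: 220 × 5 = 1100
  Midwest: 360 × 13.5 = 4860
  South: 280 × 2 = 560
  West: 280 × 7 = 1960
Adjusted estimate = 8480 / 1,140 = 7.4386 → 7.4.

7.4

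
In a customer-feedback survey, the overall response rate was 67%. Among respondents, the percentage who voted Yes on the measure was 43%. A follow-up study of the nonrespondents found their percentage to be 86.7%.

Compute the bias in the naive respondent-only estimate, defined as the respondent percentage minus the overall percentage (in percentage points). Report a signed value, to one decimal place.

Nonresponse fraction = 1 − 0.67 = 0.33.
Bias = (nonresponse fraction) × (respondent percentage − nonrespondent percentage)
     = 0.33 × (43 − 86.7) = 0.33 × -43.7 = -14.421.

-14.4 percentage points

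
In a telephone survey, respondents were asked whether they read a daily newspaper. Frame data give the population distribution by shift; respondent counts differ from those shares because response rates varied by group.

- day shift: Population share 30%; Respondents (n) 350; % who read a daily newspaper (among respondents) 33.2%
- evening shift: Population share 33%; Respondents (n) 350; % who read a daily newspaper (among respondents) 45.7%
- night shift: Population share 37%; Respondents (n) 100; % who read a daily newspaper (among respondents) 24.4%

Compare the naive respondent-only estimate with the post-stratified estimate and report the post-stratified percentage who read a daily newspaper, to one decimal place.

34.1%

Without adjustment, the pooled respondent share is:
  (350/800)×33.2 + (350/800)×45.7 + (100/800)×24.4 = 37.5688%
Reweighting by population shift shares:
  0.3×33.2 + 0.33×45.7 + 0.37×24.4 = 34.069%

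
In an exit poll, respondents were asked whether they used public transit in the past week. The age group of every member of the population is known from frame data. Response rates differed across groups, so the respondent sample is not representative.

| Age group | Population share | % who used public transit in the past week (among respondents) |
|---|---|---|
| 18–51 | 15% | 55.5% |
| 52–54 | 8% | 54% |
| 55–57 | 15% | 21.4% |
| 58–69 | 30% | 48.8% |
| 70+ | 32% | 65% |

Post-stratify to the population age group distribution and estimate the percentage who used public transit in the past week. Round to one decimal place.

51.3%

Weight each group's respondent value by its population share:
  18–51: 0.15 × 55.5 = 8.325
  52–54: 0.08 × 54 = 4.32
  55–57: 0.15 × 21.4 = 3.21
  58–69: 0.3 × 48.8 = 14.64
  70+: 0.32 × 65 = 20.8
Post-stratified estimate = 51.295 → 51.3%.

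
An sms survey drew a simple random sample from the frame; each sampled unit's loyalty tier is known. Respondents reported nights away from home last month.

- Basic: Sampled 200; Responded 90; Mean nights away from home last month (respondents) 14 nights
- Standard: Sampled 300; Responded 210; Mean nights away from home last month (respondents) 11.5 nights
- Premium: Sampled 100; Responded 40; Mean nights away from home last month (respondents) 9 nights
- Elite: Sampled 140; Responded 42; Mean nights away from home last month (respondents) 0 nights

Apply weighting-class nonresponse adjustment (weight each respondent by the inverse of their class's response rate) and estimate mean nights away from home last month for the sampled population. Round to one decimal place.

9.7

Response rates by class: Basic 90/200 = 45%, Standard 210/300 = 70%, Premium 40/100 = 40%, Elite 42/140 = 30%.
With weight = n_sampled/n_responded per class, the weighted class total is n_sampled:
  Basic: 200 × 14 = 2800
  Standard: 300 × 11.5 = 3450
  Premium: 100 × 9 = 900
  Elite: 140 × 0 = 0
Adjusted estimate = 7150 / 740 = 9.66216 → 9.7.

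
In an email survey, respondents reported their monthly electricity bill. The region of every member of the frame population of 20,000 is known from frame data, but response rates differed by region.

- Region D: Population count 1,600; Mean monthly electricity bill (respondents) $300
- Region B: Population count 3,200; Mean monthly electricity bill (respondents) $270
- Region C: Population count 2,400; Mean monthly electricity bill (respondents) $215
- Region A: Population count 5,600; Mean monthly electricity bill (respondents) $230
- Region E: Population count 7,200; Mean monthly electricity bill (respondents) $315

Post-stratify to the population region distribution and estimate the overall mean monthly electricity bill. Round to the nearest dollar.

Each cell contributes population-share × respondent value:
  Region D: (1,600/20,000) × 300 = 24
  Region B: (3,200/20,000) × 270 = 43.2
  Region C: (2,400/20,000) × 215 = 25.8
  Region A: (5,600/20,000) × 230 = 64.4
  Region E: (7,200/20,000) × 315 = 113.4
Post-stratified estimate = 270.8 → $271.

$271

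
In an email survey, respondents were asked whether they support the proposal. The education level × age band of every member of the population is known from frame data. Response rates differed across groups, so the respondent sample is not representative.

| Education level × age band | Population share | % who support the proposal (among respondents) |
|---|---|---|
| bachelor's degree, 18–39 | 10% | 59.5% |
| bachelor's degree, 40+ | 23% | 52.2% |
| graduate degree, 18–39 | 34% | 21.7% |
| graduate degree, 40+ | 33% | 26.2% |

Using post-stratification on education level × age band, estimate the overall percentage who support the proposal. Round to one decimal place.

Weight each group's respondent value by its population share:
  bachelor's degree, 18–39: 0.1 × 59.5 = 5.95
  bachelor's degree, 40+: 0.23 × 52.2 = 12.006
  graduate degree, 18–39: 0.34 × 21.7 = 7.378
  graduate degree, 40+: 0.33 × 26.2 = 8.646
Post-stratified estimate = 33.98 → 34.0%.

34.0%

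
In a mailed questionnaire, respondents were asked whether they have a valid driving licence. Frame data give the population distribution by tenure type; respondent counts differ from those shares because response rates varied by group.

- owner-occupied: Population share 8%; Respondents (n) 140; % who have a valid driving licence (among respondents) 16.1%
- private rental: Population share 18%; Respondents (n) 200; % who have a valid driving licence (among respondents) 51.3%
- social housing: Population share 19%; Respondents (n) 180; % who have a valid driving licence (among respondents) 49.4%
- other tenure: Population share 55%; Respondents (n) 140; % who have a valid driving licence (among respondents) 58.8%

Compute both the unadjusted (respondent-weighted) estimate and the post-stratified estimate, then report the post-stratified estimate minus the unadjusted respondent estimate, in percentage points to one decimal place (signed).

+7.3 percentage points

Naive respondent-only estimate (weights = respondent counts):
  (140/660)×16.1 + (200/660)×51.3 + (180/660)×49.4 + (140/660)×58.8 = 44.9061%
Reweighting by population tenure type shares:
  0.08×16.1 + 0.18×51.3 + 0.19×49.4 + 0.55×58.8 = 52.248%
Difference = 52.248 − 44.9061 = 7.3419 pp.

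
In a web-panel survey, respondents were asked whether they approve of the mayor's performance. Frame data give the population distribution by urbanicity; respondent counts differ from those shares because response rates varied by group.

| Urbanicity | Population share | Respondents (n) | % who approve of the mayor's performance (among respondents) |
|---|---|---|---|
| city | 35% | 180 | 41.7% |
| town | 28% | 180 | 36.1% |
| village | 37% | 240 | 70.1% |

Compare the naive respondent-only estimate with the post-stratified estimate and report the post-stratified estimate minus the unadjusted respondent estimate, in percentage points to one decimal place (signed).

Naive respondent-only estimate (weights = respondent counts):
  (180/600)×41.7 + (180/600)×36.1 + (240/600)×70.1 = 51.38%
Post-stratifying to population shares instead:
  0.35×41.7 + 0.28×36.1 + 0.37×70.1 = 50.64%
Difference = 50.64 − 51.38 = -0.74 pp.

-0.7 percentage points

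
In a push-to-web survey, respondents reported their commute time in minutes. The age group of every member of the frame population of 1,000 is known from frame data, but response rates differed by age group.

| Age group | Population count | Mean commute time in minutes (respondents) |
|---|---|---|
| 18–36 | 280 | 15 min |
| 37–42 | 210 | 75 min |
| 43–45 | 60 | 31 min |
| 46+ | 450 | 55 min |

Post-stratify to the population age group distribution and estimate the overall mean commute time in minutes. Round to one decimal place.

Weight each group's respondent value by its population share:
  18–36: (280/1,000) × 15 = 4.2
  37–42: (210/1,000) × 75 = 15.75
  43–45: (60/1,000) × 31 = 1.86
  46+: (450/1,000) × 55 = 24.75
Post-stratified estimate = 46.56 → 46.6.

46.6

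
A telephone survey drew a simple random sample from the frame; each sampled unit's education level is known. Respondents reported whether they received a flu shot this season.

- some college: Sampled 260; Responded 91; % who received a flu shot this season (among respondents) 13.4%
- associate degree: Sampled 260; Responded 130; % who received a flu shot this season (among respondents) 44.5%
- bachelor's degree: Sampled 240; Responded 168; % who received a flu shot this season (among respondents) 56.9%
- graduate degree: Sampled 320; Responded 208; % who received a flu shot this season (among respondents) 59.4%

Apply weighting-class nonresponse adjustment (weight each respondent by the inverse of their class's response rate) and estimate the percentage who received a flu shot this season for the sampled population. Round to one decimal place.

44.2%

Response rates by class: some college 91/260 = 35%, associate degree 130/260 = 50%, bachelor's degree 168/240 = 70%, graduate degree 208/320 = 65%.
Each respondent's weight = sampled/responded in their class; summing within a class gives n_sampled, so:
  some college: 260 × 13.4 = 3484
  associate degree: 260 × 44.5 = 11,570
  bachelor's degree: 240 × 56.9 = 13,656
  graduate degree: 320 × 59.4 = 19,008
Adjusted estimate = 47,718 / 1,080 = 44.1833 → 44.2%.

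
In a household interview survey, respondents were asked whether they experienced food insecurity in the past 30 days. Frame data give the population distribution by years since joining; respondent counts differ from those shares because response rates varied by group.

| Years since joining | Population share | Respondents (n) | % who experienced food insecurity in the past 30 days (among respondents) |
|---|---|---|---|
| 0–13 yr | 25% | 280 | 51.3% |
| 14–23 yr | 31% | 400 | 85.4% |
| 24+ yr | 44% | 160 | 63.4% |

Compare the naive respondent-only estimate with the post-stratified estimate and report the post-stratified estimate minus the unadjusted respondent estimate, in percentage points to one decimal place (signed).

-2.6 percentage points

Without adjustment, the pooled respondent share is:
  (280/840)×51.3 + (400/840)×85.4 + (160/840)×63.4 = 69.8429%
Post-stratified estimate weights by population shares:
  0.25×51.3 + 0.31×85.4 + 0.44×63.4 = 67.195%
Difference = 67.195 − 69.8429 = -2.6479 pp.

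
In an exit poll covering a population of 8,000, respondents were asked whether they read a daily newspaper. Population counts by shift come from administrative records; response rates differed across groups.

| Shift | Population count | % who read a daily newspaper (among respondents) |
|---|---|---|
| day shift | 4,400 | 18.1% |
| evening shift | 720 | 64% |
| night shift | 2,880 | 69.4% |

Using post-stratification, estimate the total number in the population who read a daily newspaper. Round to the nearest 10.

Estimated count per cell = population count × respondent percentage:
  day shift: 4,400 × 18.1% = 796.4
  evening shift: 720 × 64% = 460.8
  night shift: 2,880 × 69.4% = 1998.72
Estimated total = 3255.92 → 3,260.

3,260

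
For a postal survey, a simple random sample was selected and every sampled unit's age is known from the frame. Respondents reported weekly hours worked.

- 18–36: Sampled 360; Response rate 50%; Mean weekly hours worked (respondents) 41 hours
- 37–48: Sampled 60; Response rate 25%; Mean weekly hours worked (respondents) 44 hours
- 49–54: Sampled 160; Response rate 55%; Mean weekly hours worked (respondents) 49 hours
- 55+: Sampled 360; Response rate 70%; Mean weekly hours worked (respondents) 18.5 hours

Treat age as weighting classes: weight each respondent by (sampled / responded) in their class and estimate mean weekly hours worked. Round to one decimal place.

33.9

Inverse-response-rate weighting restores each class to its sampled count, so class totals weight by n_sampled:
  18–36: 360 × 41 = 14,760
  37–48: 60 × 44 = 2640
  49–54: 160 × 49 = 7840
  55+: 360 × 18.5 = 6660
Adjusted estimate = 31,900 / 940 = 33.9362 → 33.9.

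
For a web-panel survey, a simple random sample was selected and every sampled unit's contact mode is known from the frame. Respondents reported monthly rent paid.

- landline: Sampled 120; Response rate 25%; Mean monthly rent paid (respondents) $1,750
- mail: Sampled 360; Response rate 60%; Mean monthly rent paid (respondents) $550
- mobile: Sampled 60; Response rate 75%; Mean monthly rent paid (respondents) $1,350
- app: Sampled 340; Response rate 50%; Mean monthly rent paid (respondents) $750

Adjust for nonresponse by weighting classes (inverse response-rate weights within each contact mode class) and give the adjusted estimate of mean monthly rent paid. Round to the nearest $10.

$850

Weighting each respondent by the inverse class response rate inflates each class back to its sampled size, so the class weight is n_sampled:
  landline: 120 × 1750 = 210,000
  mail: 360 × 550 = 198,000
  mobile: 60 × 1350 = 81,000
  app: 340 × 750 = 255,000
Adjusted estimate = 744,000 / 880 = 845.455 → $850.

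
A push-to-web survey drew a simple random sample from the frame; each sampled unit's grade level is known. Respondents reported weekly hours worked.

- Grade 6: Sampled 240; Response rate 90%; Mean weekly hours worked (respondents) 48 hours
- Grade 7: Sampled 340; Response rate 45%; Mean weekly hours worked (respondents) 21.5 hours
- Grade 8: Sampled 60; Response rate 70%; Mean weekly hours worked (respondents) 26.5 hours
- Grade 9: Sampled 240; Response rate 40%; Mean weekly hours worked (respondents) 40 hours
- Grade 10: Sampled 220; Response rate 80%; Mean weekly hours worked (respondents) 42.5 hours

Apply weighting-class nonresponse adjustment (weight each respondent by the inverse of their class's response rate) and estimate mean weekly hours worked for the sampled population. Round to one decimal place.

With weight = n_sampled/n_responded per class, the weighted class total is n_sampled:
  Grade 6: 240 × 48 = 11,520
  Grade 7: 340 × 21.5 = 7310
  Grade 8: 60 × 26.5 = 1590
  Grade 9: 240 × 40 = 9600
  Grade 10: 220 × 42.5 = 9350
Adjusted estimate = 39,370 / 1,100 = 35.7909 → 35.8.

35.8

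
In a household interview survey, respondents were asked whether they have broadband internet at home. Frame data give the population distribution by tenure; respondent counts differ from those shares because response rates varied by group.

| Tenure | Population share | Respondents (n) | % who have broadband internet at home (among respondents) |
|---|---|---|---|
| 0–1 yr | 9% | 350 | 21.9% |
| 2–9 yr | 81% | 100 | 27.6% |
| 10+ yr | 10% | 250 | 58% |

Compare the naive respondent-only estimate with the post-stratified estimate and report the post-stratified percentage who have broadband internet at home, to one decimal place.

30.1%

Unadjusted (pooled respondent) estimate weights by respondent counts:
  (350/700)×21.9 + (100/700)×27.6 + (250/700)×58 = 35.6071%
Reweighting by population tenure shares:
  0.09×21.9 + 0.81×27.6 + 0.1×58 = 30.127%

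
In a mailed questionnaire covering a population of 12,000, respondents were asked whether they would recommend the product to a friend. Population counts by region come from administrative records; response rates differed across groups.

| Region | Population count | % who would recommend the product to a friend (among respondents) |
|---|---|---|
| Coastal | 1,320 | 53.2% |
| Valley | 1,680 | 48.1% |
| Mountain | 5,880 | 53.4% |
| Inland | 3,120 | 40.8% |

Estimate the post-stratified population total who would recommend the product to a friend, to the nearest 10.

Each cell contributes its population count × the respondent rate:
  Coastal: 1,320 × 53.2% = 702.24
  Valley: 1,680 × 48.1% = 808.08
  Mountain: 5,880 × 53.4% = 3139.92
  Inland: 3,120 × 40.8% = 1272.96
Estimated total = 5923.2 → 5,920.

5,920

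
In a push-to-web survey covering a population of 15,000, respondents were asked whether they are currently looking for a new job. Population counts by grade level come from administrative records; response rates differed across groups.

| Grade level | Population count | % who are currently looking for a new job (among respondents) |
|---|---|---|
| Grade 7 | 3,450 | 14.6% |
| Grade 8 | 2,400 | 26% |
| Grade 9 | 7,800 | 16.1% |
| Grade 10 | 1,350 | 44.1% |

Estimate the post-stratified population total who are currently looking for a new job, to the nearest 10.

2,980

Each cell contributes its population count × the respondent rate:
  Grade 7: 3,450 × 14.6% = 503.7
  Grade 8: 2,400 × 26% = 624
  Grade 9: 7,800 × 16.1% = 1255.8
  Grade 10: 1,350 × 44.1% = 595.35
Estimated total = 2978.85 → 2,980.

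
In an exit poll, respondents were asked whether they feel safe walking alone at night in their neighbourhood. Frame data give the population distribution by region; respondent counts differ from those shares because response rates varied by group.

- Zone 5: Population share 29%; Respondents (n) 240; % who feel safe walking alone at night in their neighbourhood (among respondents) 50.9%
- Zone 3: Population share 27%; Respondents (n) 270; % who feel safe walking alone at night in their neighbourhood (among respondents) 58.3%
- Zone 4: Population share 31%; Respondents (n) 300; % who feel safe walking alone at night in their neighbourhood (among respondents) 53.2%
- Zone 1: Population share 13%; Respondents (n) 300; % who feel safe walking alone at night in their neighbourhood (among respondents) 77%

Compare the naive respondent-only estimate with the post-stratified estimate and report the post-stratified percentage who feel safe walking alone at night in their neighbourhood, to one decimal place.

57.0%

Without adjustment, the pooled respondent share is:
  (240/1110)×50.9 + (270/1110)×58.3 + (300/1110)×53.2 + (300/1110)×77 = 60.3757%
Post-stratified estimate weights by population shares:
  0.29×50.9 + 0.27×58.3 + 0.31×53.2 + 0.13×77 = 57.004%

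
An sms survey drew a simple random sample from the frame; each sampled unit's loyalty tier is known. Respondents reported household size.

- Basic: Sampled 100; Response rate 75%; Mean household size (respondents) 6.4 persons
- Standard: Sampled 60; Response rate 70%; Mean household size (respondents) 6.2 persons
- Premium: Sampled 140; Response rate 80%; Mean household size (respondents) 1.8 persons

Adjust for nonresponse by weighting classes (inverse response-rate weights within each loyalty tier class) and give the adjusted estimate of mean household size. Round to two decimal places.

4.21

With weight = n_sampled/n_responded per class, the weighted class total is n_sampled:
  Basic: 100 × 6.4 = 640
  Standard: 60 × 6.2 = 372
  Premium: 140 × 1.8 = 252
Adjusted estimate = 1264 / 300 = 4.21333 → 4.21.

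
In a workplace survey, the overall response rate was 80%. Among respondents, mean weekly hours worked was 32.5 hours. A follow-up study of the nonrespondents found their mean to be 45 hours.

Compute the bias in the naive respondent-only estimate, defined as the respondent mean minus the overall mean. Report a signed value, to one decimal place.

Nonresponse fraction = 1 − 0.8 = 0.2.
Bias = (nonresponse fraction) × (respondent mean − nonrespondent mean)
     = 0.2 × (32.5 − 45) = 0.2 × -12.5 = -2.5.

-2.5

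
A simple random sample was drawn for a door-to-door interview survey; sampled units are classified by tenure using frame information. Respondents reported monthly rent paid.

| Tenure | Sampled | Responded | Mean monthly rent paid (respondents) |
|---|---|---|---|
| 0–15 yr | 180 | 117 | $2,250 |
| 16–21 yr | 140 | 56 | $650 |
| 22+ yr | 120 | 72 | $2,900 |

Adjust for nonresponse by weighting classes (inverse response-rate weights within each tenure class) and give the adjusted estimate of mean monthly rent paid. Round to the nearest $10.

Response rates by class: 0–15 yr 117/180 = 65%, 16–21 yr 56/140 = 40%, 22+ yr 72/120 = 60%.
Weighting each respondent by the inverse class response rate inflates each class back to its sampled size, so the class weight is n_sampled:
  0–15 yr: 180 × 2250 = 405,000
  16–21 yr: 140 × 650 = 91,000
  22+ yr: 120 × 2900 = 348,000
Adjusted estimate = 844,000 / 440 = 1918.18 → $1,920.

$1,920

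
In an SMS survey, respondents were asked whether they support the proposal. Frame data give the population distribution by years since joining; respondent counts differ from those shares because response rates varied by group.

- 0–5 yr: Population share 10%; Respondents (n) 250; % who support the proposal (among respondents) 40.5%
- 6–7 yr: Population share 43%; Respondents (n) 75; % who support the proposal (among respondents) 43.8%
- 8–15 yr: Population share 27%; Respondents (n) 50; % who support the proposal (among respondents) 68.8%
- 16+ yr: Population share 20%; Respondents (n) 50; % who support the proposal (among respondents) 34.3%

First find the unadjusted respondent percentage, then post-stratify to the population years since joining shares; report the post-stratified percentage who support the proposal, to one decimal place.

48.3%

Without adjustment, the pooled respondent share is:
  (250/425)×40.5 + (75/425)×43.8 + (50/425)×68.8 + (50/425)×34.3 = 43.6824%
Post-stratified estimate weights by population shares:
  0.1×40.5 + 0.43×43.8 + 0.27×68.8 + 0.2×34.3 = 48.32%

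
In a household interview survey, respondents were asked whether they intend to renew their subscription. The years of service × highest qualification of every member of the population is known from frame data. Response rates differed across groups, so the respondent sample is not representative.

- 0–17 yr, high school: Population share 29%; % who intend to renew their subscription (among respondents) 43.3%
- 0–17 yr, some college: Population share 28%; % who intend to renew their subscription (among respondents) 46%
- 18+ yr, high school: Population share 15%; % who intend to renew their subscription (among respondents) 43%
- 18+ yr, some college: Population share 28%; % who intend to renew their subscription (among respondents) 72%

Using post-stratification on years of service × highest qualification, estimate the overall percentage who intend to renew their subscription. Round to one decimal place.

Post-stratification weights by population share, not respondent share:
  0–17 yr, high school: 0.29 × 43.3 = 12.557
  0–17 yr, some college: 0.28 × 46 = 12.88
  18+ yr, high school: 0.15 × 43 = 6.45
  18+ yr, some college: 0.28 × 72 = 20.16
Post-stratified estimate = 52.047 → 52.0%.

52.0%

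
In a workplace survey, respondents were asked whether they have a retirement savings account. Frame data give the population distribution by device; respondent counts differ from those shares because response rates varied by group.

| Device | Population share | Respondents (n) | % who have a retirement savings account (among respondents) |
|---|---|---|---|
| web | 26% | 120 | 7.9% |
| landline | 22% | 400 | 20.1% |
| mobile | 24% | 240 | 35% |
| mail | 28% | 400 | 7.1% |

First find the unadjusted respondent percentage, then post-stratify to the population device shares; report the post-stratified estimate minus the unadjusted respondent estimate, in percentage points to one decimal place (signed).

-0.6 percentage points

Without adjustment, the pooled respondent share is:
  (120/1160)×7.9 + (400/1160)×20.1 + (240/1160)×35 + (400/1160)×7.1 = 17.4379%
Post-stratifying to population shares instead:
  0.26×7.9 + 0.22×20.1 + 0.24×35 + 0.28×7.1 = 16.864%
Difference = 16.864 − 17.4379 = -0.5739 pp.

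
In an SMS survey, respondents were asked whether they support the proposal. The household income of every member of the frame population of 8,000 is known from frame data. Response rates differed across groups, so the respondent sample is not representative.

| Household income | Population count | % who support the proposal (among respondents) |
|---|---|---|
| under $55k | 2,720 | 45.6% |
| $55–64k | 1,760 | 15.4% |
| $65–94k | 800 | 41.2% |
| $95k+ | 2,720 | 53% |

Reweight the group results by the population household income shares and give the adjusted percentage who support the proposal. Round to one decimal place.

Post-stratification weights by population share, not respondent share:
  under $55k: (2,720/8,000) × 45.6 = 15.504
  $55–64k: (1,760/8,000) × 15.4 = 3.388
  $65–94k: (800/8,000) × 41.2 = 4.12
  $95k+: (2,720/8,000) × 53 = 18.02
Post-stratified estimate = 41.032 → 41.0%.

41.0%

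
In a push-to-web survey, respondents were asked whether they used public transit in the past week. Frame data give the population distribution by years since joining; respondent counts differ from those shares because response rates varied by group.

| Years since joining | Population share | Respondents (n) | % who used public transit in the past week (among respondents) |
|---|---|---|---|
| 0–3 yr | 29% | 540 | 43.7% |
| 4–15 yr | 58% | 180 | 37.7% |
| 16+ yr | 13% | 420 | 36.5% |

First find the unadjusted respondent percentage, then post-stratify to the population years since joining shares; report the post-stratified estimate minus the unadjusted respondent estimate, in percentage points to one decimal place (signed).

Unadjusted (pooled respondent) estimate weights by respondent counts:
  (540/1140)×43.7 + (180/1140)×37.7 + (420/1140)×36.5 = 40.1%
Reweighting by population years since joining shares:
  0.29×43.7 + 0.58×37.7 + 0.13×36.5 = 39.284%
Difference = 39.284 − 40.1 = -0.816 pp.

-0.8 percentage points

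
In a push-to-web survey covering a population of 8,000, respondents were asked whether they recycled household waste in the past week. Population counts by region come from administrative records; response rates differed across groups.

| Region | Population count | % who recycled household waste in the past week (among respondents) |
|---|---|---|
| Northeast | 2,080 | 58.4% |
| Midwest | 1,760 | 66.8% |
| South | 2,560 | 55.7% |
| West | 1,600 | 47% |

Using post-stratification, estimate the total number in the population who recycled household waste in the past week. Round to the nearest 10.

Apply each group's respondent rate to its population count:
  Northeast: 2,080 × 58.4% = 1214.72
  Midwest: 1,760 × 66.8% = 1175.68
  South: 2,560 × 55.7% = 1425.92
  West: 1,600 × 47% = 752
Estimated total = 4568.32 → 4,570.

4,570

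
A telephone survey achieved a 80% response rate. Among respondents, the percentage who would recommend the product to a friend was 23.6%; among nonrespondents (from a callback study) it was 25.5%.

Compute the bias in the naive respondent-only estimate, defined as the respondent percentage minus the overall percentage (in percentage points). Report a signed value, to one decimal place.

-0.4 percentage points

Nonresponse fraction = 1 − 0.8 = 0.2.
Bias = (nonresponse fraction) × (respondent percentage − nonrespondent percentage)
     = 0.2 × (23.6 − 25.5) = 0.2 × -1.9 = -0.38.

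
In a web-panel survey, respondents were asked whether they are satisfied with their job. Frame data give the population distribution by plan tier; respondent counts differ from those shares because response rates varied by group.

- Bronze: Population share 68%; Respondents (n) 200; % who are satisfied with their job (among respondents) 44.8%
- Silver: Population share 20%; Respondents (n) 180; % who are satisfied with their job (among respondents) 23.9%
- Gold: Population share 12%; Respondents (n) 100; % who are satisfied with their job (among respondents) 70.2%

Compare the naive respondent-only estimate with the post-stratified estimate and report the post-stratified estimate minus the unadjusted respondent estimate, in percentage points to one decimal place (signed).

Naive respondent-only estimate (weights = respondent counts):
  (200/480)×44.8 + (180/480)×23.9 + (100/480)×70.2 = 42.2542%
Post-stratifying to population shares instead:
  0.68×44.8 + 0.2×23.9 + 0.12×70.2 = 43.668%
Difference = 43.668 − 42.2542 = 1.4138 pp.

+1.4 percentage points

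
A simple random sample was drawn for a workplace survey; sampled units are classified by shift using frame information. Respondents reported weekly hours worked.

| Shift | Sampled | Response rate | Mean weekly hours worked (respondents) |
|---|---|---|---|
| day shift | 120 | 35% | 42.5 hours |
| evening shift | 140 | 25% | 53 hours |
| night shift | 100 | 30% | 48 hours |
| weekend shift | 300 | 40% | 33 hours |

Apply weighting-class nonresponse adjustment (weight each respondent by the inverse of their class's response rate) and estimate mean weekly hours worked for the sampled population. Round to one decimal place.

With weight = n_sampled/n_responded per class, the weighted class total is n_sampled:
  day shift: 120 × 42.5 = 5100
  evening shift: 140 × 53 = 7420
  night shift: 100 × 48 = 4800
  weekend shift: 300 × 33 = 9900
Adjusted estimate = 27,220 / 660 = 41.2424 → 41.2.

41.2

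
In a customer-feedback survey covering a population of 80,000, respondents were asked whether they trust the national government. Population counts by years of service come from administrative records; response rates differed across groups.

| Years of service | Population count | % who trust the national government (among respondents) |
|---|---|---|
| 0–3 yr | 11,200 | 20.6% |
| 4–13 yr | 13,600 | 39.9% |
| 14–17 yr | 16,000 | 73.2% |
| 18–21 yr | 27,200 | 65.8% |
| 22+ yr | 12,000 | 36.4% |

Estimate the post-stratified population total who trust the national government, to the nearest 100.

41,700

Estimated count per cell = population count × respondent percentage:
  0–3 yr: 11,200 × 20.6% = 2307.2
  4–13 yr: 13,600 × 39.9% = 5426.4
  14–17 yr: 16,000 × 73.2% = 11,712
  18–21 yr: 27,200 × 65.8% = 17897.6
  22+ yr: 12,000 × 36.4% = 4368
Estimated total = 41711.2 → 41,700.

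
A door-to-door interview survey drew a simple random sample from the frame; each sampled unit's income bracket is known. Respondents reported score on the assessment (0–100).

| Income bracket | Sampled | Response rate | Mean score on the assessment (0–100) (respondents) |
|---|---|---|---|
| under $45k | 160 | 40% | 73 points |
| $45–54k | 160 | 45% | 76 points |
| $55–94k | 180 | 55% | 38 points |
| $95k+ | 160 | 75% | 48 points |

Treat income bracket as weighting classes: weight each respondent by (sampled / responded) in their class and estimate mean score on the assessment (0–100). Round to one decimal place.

Each respondent's weight = sampled/responded in their class; summing within a class gives n_sampled, so:
  under $45k: 160 × 73 = 11,680
  $45–54k: 160 × 76 = 12,160
  $55–94k: 180 × 38 = 6840
  $95k+: 160 × 48 = 7680
Adjusted estimate = 38,360 / 660 = 58.1212 → 58.1.

58.1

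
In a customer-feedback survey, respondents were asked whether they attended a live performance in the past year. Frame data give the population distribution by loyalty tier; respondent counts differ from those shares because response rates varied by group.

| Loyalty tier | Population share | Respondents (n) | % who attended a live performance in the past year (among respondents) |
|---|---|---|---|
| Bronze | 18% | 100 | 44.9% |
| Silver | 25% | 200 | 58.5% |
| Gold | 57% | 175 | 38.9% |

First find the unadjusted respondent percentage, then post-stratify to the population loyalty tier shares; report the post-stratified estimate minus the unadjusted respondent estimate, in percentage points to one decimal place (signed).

-3.5 percentage points

Naive respondent-only estimate (weights = respondent counts):
  (100/475)×44.9 + (200/475)×58.5 + (175/475)×38.9 = 48.4158%
Post-stratifying to population shares instead:
  0.18×44.9 + 0.25×58.5 + 0.57×38.9 = 44.88%
Difference = 44.88 − 48.4158 = -3.5358 pp.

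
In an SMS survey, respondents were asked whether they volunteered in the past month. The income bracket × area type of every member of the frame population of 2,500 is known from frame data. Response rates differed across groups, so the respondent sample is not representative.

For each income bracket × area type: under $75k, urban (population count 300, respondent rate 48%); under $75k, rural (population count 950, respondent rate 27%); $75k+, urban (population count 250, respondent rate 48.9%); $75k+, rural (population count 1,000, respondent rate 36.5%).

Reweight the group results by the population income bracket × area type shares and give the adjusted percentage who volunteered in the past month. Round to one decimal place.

35.5%

Each cell contributes population-share × respondent value:
  under $75k, urban: (300/2,500) × 48 = 5.76
  under $75k, rural: (950/2,500) × 27 = 10.26
  $75k+, urban: (250/2,500) × 48.9 = 4.89
  $75k+, rural: (1,000/2,500) × 36.5 = 14.6
Post-stratified estimate = 35.51 → 35.5%.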